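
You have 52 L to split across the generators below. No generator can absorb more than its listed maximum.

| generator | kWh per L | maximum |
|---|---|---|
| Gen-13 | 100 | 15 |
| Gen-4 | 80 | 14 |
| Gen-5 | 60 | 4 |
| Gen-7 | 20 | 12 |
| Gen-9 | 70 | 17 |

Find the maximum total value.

4090

Rank by kWh per L: Gen-13 100 > Gen-4 80 > Gen-9 70 > Gen-5 60 > Gen-7 20.
Gen-13 takes 15 to reach its cap of 15 → 37 left.
Gen-4 takes 14 to reach its cap of 14 → 23 left.
Give Gen-9 17 to hit its cap of 17 → 6 left.
Gen-5 takes 4 to reach its cap of 4 → 2 left.
Gen-7 has room for 12 but only 2 remain, so it gets 2.
Total = 100×15 + 80×14 + 60×4 + 20×2 + 70×17 = 4090.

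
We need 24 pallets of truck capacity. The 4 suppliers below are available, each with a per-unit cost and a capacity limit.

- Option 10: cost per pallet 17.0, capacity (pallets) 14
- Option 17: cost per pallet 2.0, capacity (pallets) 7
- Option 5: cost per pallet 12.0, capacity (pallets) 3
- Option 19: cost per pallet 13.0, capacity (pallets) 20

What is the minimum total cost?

Fill from the cheapest supplier first.
Option 17 at 2.0: take all 7 pallets ; 17 still needed.
Option 5 (12.0): use full 3 ; 14 pallets to go.
Option 19 at 13.0: take 14 of its 20 ; requirement met.
Option 10: unused.
Cost = 7×2.0 + 3×12.0 + 14×13.0 = 232.

232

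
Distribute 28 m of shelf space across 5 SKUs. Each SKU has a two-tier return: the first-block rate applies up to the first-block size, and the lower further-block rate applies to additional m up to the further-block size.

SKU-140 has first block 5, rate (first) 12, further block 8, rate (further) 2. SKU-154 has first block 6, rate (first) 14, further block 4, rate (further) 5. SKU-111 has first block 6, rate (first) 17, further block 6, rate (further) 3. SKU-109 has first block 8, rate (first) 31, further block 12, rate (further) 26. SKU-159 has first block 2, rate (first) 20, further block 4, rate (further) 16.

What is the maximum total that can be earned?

702

Treat each block as its own option and order by rate: SKU-109/T1 31 > SKU-109/T2 26 > SKU-159/T1 20 > SKU-111/T1 17 > SKU-159/T2 16 > SKU-154/T1 14 > SKU-140/T1 12 > SKU-154/T2 5 > SKU-111/T2 3 > SKU-140/T2 2.
Fill SKU-109 T1 block (8 at 31) → 20 left.
SKU-109 T2 at 26: fill all 12 → 8 left.
Fill SKU-159 T1 block (2 at 20) → 6 left.
SKU-111/T1 (17): +6 → 0 left.
Total = 31×8 + 26×12 + 20×2 + 17×6 = 702.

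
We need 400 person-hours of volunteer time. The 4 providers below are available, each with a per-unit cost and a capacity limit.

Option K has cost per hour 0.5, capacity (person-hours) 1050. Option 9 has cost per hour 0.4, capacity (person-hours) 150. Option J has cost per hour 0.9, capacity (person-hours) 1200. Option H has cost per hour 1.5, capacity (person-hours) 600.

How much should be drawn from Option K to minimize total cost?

250

Fill from the cheapest provider first.
Option 9 (0.4): use full 150 → 250 person-hours to go.
Option K at 0.5: take 250 of its 1050 → requirement met.
Option J, Option H: unused.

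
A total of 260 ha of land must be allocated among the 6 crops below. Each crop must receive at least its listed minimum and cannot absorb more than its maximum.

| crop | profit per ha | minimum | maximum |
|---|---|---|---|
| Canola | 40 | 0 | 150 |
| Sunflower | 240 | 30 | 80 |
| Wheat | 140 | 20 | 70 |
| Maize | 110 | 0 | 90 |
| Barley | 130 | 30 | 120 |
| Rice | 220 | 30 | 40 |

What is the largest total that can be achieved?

Meeting every minimum uses 0+30+20+0+30+30 = 110 ha, leaving 150.
Highest profit per ha first: Sunflower 240 > Rice 220 > Wheat 140 > Barley 130 > Maize 110 > Canola 40.
Give Sunflower 50 more to hit its cap of 80 ; 100 left.
Give Rice 10 more to hit its cap of 40 ; 90 left.
Wheat: +50 to 70 (cap) ; 40 left.
Only 40 left; Barley takes them to reach 70.
Total = 240×80 + 140×70 + 130×70 + 220×40 = 46900.

46900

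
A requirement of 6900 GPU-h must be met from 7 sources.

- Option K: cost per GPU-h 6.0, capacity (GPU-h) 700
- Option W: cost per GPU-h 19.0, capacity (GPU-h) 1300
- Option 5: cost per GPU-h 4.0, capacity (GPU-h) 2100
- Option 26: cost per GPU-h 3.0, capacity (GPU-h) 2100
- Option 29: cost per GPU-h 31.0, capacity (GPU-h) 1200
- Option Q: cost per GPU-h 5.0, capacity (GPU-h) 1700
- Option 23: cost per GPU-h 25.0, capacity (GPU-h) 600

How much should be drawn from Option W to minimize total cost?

Cheapest first:
Option 26 at 3.0: take all 2100 GPU-h → 4800 still needed.
Option 5 at 4.0: take all 2100 GPU-h → 2700 still needed.
Option Q (5.0): use full 1700 → 1000 GPU-h to go.
Take 700 from Option K at 6.0 → need 300 more.
Take 300 from Option W at 19.0 to finish.
Option 23, Option 29: unused.

300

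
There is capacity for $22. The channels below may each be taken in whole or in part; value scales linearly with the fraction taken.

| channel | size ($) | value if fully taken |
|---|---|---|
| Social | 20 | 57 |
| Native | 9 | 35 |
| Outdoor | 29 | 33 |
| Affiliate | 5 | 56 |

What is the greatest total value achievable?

Sort by value density: Affiliate 56/5≈11.2, Native 35/9≈3.89, Social 57/20≈2.85, Outdoor 33/29≈1.14.
Take all of Affiliate (5 $, value 56) ; 17 $ left.
Native: take in full, 9 $ for value 35 ; 8 left.
Fill the last 8 $ with part of Social: 8/20 of it earns 22.8.
Total value = 113.8.

113.8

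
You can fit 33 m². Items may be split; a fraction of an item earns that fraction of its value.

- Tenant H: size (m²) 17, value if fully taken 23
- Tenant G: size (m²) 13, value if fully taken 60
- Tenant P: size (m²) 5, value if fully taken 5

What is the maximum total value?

Sort by value density: Tenant G 60/13≈4.62, Tenant H 23/17≈1.35, Tenant P 5/5≈1.
Tenant G: take in full, 13 m² for value 60 — 20 left.
Tenant H: take in full, 17 m² for value 23 — 3 left.
Fill the last 3 m² with part of Tenant P: 3/5 of it earns 3.
Total value = 86.

86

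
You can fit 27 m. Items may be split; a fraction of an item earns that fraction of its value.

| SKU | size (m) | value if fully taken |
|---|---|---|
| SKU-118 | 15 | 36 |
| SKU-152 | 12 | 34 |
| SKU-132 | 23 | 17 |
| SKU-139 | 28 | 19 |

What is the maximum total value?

70

Best value per unit of size first: SKU-152 34/12≈2.83, SKU-118 36/15≈2.4, SKU-132 17/23≈0.739, SKU-139 19/28≈0.679.
Take all of SKU-152 (12 m, value 34) ; 15 m left.
Take all of SKU-118 (15 m, value 36) ; 0 m left.
Total value = 70.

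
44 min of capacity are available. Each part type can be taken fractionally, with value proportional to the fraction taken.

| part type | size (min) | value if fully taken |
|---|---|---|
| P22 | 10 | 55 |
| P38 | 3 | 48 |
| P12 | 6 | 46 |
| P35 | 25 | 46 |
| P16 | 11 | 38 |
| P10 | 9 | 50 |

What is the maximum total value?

Best value per unit of size first: P38 48/3≈16, P12 46/6≈7.67, P10 50/9≈5.56, P22 55/10≈5.5, P16 38/11≈3.45, P35 46/25≈1.84.
All 3 min of P38 fit (value 48) → 41 remain.
All 6 min of P12 fit (value 46) → 35 remain.
Take all of P10 (9 min, value 50) → 26 min left.
Take all of P22 (10 min, value 55) → 16 min left.
Take all of P16 (11 min, value 38) → 5 min left.
Only 5 min remain; take 5/25 of P35 for value 46×5/25 = 9.2.
Total value = 246.2.

246.2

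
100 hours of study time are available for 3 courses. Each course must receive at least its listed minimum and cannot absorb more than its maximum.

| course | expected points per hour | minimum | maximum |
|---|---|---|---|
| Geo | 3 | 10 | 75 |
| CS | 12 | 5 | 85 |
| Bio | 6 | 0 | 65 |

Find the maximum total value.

1080

Meeting every minimum uses 10+5+0 = 15 hours, leaving 85.
Rank by expected points per hour: CS 12 > Bio 6 > Geo 3.
CS: +80 to 85 (cap) ; 5 left.
Only 5 left; Bio takes them to reach 5.
Total = 3×10 + 12×85 + 6×5 = 1080.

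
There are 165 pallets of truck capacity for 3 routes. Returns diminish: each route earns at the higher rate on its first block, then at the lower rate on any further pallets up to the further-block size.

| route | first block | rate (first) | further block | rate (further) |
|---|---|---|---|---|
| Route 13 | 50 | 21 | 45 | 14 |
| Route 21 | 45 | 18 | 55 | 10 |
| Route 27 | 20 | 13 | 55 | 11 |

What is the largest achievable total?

2805

Order all 6 blocks by rate: Route 13/first 21 > Route 21/first 18 > Route 13/second 14 > Route 27/first 13 > Route 27/second 11 > Route 21/second 10.
Fill Route 13 first block (50 at 21) → 115 left.
Route 21 first at 18: fill all 45 → 70 left.
Route 13/second (14): +45 → 25 left.
Fill Route 27 first block (20 at 13) → 5 left.
Route 27/second: +5 of 55 at 11; pool empty.
Total = 21×50 + 18×45 + 14×45 + 13×20 + 11×5 = 2805.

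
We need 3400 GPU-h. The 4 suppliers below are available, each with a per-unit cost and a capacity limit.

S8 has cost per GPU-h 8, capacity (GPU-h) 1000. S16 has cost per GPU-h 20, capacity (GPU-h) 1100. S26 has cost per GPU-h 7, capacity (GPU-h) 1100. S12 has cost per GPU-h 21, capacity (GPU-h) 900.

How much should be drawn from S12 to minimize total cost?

Cheapest first:
S26 (7): use full 1100 — 2300 GPU-h to go.
S8 (8): use full 1000 — 1300 GPU-h to go.
S16 (20): use full 1100 — 200 GPU-h to go.
Take 200 from S12 at 21 to finish.

200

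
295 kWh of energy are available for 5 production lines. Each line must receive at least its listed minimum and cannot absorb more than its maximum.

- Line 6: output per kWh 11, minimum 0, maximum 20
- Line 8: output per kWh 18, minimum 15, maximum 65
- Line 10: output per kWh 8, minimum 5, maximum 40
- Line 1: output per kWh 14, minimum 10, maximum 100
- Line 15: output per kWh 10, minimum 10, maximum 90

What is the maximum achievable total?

3850

Meeting every minimum uses 0+15+5+10+10 = 40 kWh, leaving 255.
Order the production lines by output per kWh: Line 8 18 > Line 1 14 > Line 6 11 > Line 15 10 > Line 10 8.
Line 8 takes 50 more to reach its cap of 65 — 205 left.
Give Line 1 90 more to hit its cap of 100 — 115 left.
Line 6 takes 20 more to reach its cap of 20 — 95 left.
Give Line 15 80 more to hit its cap of 90 — 15 left.
Line 10 has room for 35 more but only 15 remain, so it gets 20.
Total = 11×20 + 18×65 + 8×20 + 14×100 + 10×90 = 3850.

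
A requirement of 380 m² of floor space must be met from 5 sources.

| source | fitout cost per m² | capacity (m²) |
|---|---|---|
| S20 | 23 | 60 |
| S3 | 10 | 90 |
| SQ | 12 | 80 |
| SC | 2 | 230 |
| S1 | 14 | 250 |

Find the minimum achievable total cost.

Cheapest first:
Take 230 from SC at 2 ; need 150 more.
S3 at 10: take all 90 m² ; 60 still needed.
SQ at 12: take 60 of its 80 ; requirement met.
S1, S20: unused.
Cost = 230×2 + 90×10 + 60×12 = 2080.

2080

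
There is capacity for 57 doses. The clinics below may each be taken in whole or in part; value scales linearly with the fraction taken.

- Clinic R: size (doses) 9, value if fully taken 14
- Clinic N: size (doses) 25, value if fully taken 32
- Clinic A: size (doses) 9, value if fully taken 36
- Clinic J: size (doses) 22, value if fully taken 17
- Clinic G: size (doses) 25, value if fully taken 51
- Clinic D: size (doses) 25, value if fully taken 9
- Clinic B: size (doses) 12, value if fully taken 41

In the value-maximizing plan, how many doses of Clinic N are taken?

2

Sort by value density: Clinic A 36/9≈4, Clinic B 41/12≈3.42, Clinic G 51/25≈2.04, Clinic R 14/9≈1.56, Clinic N 32/25≈1.28, Clinic J 17/22≈0.773, Clinic D 9/25≈0.36.
Take all of Clinic A (9 doses, value 36) → 48 doses left.
All 12 doses of Clinic B fit (value 41) → 36 remain.
Clinic G: take in full, 25 doses for value 51 → 11 left.
Take all of Clinic R (9 doses, value 14) → 2 doses left.
Fill the last 2 doses with part of Clinic N: 2/25 of it earns 2.56.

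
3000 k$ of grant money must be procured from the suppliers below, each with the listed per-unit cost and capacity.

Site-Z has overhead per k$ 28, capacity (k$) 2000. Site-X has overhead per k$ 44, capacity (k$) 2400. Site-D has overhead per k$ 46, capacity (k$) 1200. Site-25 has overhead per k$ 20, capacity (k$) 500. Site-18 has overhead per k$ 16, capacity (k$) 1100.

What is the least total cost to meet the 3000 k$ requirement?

Cheapest first:
Site-18 (16): use full 1100 → 1900 k$ to go.
Site-25 at 20: take all 500 k$ → 1400 still needed.
Site-Z (28): take the remaining 1400 → done.
Site-X, Site-D: unused.
Cost = 1100×16 + 500×20 + 1400×28 = 66800.

66800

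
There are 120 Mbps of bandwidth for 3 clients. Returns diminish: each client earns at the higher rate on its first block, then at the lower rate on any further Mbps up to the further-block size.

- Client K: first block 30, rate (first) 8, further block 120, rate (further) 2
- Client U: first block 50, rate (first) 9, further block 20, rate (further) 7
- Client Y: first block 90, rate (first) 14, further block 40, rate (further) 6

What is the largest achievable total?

1530

Treat each block as its own option and order by rate: Client Y/tier1 14 > Client U/tier1 9 > Client K/tier1 8 > Client U/tier2 7 > Client Y/tier2 6 > Client K/tier2 2.
Client Y tier1 at 14: fill all 90 → 30 left.
Client U tier1 at 9: only 30 left, fill 30.
Total = 14×90 + 9×30 = 1530.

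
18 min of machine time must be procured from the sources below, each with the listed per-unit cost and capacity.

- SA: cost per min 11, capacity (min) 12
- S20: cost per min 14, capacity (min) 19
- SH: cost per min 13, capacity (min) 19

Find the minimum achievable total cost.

Cheapest first:
SA at 11: take all 12 min — 6 still needed.
SH (13): take the remaining 6 — done.
S20: unused.
Cost = 12×11 + 6×13 = 210.

210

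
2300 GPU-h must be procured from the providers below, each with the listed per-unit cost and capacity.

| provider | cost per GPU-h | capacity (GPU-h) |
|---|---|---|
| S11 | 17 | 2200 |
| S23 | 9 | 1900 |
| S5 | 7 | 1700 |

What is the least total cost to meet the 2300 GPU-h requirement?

17300

Use providers in increasing cost order.
S5 at 7: take all 1700 GPU-h ; 600 still needed.
S23 at 9: take 600 of its 1900 ; requirement met.
S11: unused.
Cost = 1700×7 + 600×9 = 17300.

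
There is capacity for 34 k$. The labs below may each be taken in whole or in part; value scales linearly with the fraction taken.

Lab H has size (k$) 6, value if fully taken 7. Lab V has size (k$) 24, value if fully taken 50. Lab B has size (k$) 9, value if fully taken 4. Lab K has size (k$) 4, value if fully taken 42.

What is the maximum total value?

Sort by value density: Lab K 42/4≈10.5, Lab V 50/24≈2.08, Lab H 7/6≈1.17, Lab B 4/9≈0.444.
Lab K: take in full, 4 k$ for value 42 — 30 left.
Lab V: take in full, 24 k$ for value 50 — 6 left.
Take all of Lab H (6 k$, value 7) — 0 k$ left.
Total value = 99.

99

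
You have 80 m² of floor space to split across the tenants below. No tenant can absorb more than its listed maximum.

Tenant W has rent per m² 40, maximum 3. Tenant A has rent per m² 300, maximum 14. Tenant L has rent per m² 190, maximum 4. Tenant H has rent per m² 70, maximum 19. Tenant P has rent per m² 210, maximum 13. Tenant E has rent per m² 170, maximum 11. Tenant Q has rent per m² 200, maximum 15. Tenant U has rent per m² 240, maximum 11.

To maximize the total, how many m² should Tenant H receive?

12

Rank by rent per m²: Tenant A 300 > Tenant U 240 > Tenant P 210 > Tenant Q 200 > Tenant L 190 > Tenant E 170 > Tenant H 70 > Tenant W 40.
Give Tenant A 14 to hit its cap of 14 — 66 left.
Tenant U: +11 to 11 (cap) — 55 left.
Give Tenant P 13 to hit its cap of 13 — 42 left.
Tenant Q takes 15 to reach its cap of 15 — 27 left.
Give Tenant L 4 to hit its cap of 4 — 23 left.
Tenant E: +11 to 11 (cap) — 12 left.
Only 12 left; Tenant H takes them to reach 12.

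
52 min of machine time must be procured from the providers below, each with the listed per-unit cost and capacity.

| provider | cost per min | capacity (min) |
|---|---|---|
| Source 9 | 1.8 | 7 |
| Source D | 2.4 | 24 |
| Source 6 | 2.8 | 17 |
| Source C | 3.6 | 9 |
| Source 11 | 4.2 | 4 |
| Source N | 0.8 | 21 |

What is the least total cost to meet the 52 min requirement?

Cheapest first:
Take 21 from Source N at 0.8 ; need 31 more.
Take 7 from Source 9 at 1.8 ; need 24 more.
Source D (2.4): use full 24 ; 0 min to go.
Source 6, Source C, Source 11: unused.
Cost = 21×0.8 + 7×1.8 + 24×2.4 = 87.

87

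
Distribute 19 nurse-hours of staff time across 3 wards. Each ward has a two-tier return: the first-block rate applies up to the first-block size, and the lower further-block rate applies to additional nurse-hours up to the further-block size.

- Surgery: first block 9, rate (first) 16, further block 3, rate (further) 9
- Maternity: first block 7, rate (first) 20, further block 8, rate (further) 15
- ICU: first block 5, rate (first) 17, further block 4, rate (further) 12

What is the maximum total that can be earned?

Order all 6 blocks by rate: Maternity/T1 20 > ICU/T1 17 > Surgery/T1 16 > Maternity/T2 15 > ICU/T2 12 > Surgery/T2 9.
Maternity T1 at 20: fill all 7 ; 12 left.
Fill ICU T1 block (5 at 17) ; 7 left.
Surgery/T1: +7 of 9 at 16; pool empty.
Total = 20×7 + 17×5 + 16×7 = 337.

337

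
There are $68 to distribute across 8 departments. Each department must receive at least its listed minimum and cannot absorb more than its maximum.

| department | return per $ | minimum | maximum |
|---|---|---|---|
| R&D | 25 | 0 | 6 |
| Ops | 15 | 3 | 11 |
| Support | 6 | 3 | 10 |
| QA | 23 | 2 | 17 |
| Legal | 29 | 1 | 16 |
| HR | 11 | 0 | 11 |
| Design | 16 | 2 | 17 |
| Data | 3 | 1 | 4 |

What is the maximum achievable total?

Meeting every minimum uses 0+3+3+2+1+0+2+1 = 12 $, leaving 56.
Order the departments by return per $: Legal 29 > R&D 25 > QA 23 > Design 16 > Ops 15 > HR 11 > Support 6 > Data 3.
Legal takes 15 more to reach its cap of 16 ; 41 left.
R&D takes 6 more to reach its cap of 6 ; 35 left.
Give QA 15 more to hit its cap of 17 ; 20 left.
Design: +15 to 17 (cap) ; 5 left.
Ops has room for 8 more but only 5 remain, so it gets 8.
Total = 25×6 + 15×8 + 6×3 + 23×17 + 29×16 + 16×17 + 3×1 = 1418.

1418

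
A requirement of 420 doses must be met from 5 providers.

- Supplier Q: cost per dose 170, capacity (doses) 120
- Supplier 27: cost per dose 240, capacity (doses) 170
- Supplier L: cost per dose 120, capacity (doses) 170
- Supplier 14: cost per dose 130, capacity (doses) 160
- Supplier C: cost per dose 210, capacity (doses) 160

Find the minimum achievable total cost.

56500

Fill from the cheapest provider first.
Supplier L at 120: take all 170 doses — 250 still needed.
Supplier 14 at 130: take all 160 doses — 90 still needed.
Supplier Q (170): take the remaining 90 — done.
Supplier C, Supplier 27: unused.
Cost = 170×120 + 160×130 + 90×170 = 56500.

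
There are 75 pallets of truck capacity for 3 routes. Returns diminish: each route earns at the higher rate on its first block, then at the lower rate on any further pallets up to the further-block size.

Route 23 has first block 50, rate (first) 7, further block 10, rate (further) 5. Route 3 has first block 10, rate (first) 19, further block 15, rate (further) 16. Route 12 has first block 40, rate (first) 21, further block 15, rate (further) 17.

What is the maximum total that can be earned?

1445

Treat each block as its own option and order by rate: Route 12/tier1 21 > Route 3/tier1 19 > Route 12/tier2 17 > Route 3/tier2 16 > Route 23/tier1 7 > Route 23/tier2 5.
Route 12 tier1 at 21: fill all 40 — 35 left.
Fill Route 3 tier1 block (10 at 19) — 25 left.
Fill Route 12 tier2 block (15 at 17) — 10 left.
Route 3/tier2: +10 of 15 at 16; pool empty.
Total = 21×40 + 19×10 + 17×15 + 16×10 = 1445.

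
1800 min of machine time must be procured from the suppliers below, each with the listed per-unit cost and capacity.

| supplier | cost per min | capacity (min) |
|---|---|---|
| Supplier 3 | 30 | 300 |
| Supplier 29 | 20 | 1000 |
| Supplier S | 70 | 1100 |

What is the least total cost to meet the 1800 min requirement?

Fill from the cheapest supplier first.
Supplier 29 (20): use full 1000 ; 800 min to go.
Take 300 from Supplier 3 at 30 ; need 500 more.
Supplier S at 70: take 500 of its 1100 ; requirement met.
Cost = 1000×20 + 300×30 + 500×70 = 64000.

64000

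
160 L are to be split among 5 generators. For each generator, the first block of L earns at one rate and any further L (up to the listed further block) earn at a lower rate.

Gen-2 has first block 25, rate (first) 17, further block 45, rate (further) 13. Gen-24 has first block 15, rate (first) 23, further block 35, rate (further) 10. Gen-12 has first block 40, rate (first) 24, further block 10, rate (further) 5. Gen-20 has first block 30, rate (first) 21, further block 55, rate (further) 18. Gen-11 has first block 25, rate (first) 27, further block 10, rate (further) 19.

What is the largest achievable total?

3520

Rank every tier by rate: Gen-11/first 27 > Gen-12/first 24 > Gen-24/first 23 > Gen-20/first 21 > Gen-11/second 19 > Gen-20/second 18 > Gen-2/first 17 > Gen-2/second 13 > Gen-24/second 10 > Gen-12/second 5.
Gen-11/first (27): +25 — 135 left.
Gen-12 first at 24: fill all 40 — 95 left.
Gen-24/first (23): +15 — 80 left.
Gen-20 first at 21: fill all 30 — 50 left.
Fill Gen-11 second block (10 at 19) — 40 left.
40 remain; put them into Gen-20 second at 18.
Total = 27×25 + 24×40 + 23×15 + 21×30 + 19×10 + 18×40 = 3520.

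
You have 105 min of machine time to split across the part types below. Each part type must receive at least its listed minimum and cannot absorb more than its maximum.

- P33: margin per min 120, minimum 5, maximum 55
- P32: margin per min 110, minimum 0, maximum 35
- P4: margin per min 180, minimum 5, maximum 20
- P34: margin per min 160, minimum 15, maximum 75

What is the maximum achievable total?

16800

Meeting every minimum uses 5+0+5+15 = 25 min, leaving 80.
Highest margin per min first: P4 180 > P34 160 > P33 120 > P32 110.
P4: +15 to 20 (cap) → 65 left.
P34: +60 to 75 (cap) → 5 left.
Only 5 left; P33 takes them to reach 10.
Total = 120×10 + 180×20 + 160×75 = 16800.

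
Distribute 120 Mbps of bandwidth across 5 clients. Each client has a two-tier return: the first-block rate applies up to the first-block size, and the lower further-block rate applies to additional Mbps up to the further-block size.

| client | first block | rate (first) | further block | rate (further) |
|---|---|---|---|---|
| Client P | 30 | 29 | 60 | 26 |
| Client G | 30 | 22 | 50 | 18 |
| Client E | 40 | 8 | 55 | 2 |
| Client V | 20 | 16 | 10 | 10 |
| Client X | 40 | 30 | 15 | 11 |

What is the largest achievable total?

3370

Treat each block as its own option and order by rate: Client X/T1 30 > Client P/T1 29 > Client P/T2 26 > Client G/T1 22 > Client G/T2 18 > Client V/T1 16 > Client X/T2 11 > Client V/T2 10 > Client E/T1 8 > Client E/T2 2.
Client X T1 at 30: fill all 40 — 80 left.
Client P T1 at 29: fill all 30 — 50 left.
Client P/T2: +50 of 60 at 26; pool empty.
Total = 30×40 + 29×30 + 26×50 = 3370.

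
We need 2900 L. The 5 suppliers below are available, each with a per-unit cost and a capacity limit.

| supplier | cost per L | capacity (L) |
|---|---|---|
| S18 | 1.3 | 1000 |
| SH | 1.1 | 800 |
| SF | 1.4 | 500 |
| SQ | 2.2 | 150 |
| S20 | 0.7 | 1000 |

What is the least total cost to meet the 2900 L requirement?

Fill from the cheapest supplier first.
S20 at 0.7: take all 1000 L → 1900 still needed.
Take 800 from SH at 1.1 → need 1100 more.
Take 1000 from S18 at 1.3 → need 100 more.
SF at 1.4: take 100 of its 500 → requirement met.
SQ: unused.
Cost = 1000×0.7 + 800×1.1 + 1000×1.3 + 100×1.4 = 3020.

3020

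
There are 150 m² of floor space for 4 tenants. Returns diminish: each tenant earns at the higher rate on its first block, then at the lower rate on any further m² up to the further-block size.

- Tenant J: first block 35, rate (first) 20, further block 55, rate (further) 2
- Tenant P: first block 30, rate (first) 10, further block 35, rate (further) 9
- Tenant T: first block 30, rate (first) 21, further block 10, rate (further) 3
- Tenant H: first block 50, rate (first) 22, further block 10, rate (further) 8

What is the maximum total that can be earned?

Rank every tier by rate: Tenant H/first 22 > Tenant T/first 21 > Tenant J/first 20 > Tenant P/first 10 > Tenant P/second 9 > Tenant H/second 8 > Tenant T/second 3 > Tenant J/second 2.
Tenant H/first (22): +50 ; 100 left.
Fill Tenant T first block (30 at 21) ; 70 left.
Tenant J/first (20): +35 ; 35 left.
Fill Tenant P first block (30 at 10) ; 5 left.
Tenant P second at 9: only 5 left, fill 5.
Total = 22×50 + 21×30 + 20×35 + 10×30 + 9×5 = 2775.

2775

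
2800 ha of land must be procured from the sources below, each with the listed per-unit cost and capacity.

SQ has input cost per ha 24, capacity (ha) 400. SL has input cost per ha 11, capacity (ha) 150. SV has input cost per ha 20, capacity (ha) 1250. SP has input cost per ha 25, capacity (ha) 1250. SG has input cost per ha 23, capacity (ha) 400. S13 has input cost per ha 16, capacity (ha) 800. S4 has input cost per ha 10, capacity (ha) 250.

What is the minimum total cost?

50000

Fill from the cheapest source first.
S4 (10): use full 250 — 2550 ha to go.
SL (11): use full 150 — 2400 ha to go.
S13 (16): use full 800 — 1600 ha to go.
SV (20): use full 1250 — 350 ha to go.
Take 350 from SG at 23 to finish.
SQ, SP: unused.
Cost = 250×10 + 150×11 + 800×16 + 1250×20 + 350×23 = 50000.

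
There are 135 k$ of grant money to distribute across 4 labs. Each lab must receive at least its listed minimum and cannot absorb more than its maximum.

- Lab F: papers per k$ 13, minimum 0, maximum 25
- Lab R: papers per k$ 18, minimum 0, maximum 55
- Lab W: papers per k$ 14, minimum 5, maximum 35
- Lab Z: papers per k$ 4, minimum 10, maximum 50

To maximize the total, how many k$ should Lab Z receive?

Meeting every minimum uses 0+0+5+10 = 15 k$, leaving 120.
Rank by papers per k$: Lab R 18 > Lab W 14 > Lab F 13 > Lab Z 4.
Lab R takes 55 more to reach its cap of 55 → 65 left.
Lab W takes 30 more to reach its cap of 35 → 35 left.
Lab F: +25 to 25 (cap) → 10 left.
Only 10 left; Lab Z takes them to reach 20.

20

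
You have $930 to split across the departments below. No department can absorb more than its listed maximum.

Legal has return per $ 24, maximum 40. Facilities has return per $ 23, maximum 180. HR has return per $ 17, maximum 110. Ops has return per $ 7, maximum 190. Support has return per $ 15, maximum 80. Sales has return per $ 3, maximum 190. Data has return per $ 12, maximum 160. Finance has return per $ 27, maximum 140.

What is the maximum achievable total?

Highest return per $ first: Finance 27 > Legal 24 > Facilities 23 > HR 17 > Support 15 > Data 12 > Ops 7 > Sales 3.
Finance: +140 to 140 (cap) → 790 left.
Legal takes 40 to reach its cap of 40 → 750 left.
Facilities takes 180 to reach its cap of 180 → 570 left.
HR: +110 to 110 (cap) → 460 left.
Support takes 80 to reach its cap of 80 → 380 left.
Data takes 160 to reach its cap of 160 → 220 left.
Give Ops 190 to hit its cap of 190 → 30 left.
Sales has room for 190 but only 30 remain, so it gets 30.
Total = 24×40 + 23×180 + 17×110 + 7×190 + 15×80 + 3×30 + 12×160 + 27×140 = 15290.

15290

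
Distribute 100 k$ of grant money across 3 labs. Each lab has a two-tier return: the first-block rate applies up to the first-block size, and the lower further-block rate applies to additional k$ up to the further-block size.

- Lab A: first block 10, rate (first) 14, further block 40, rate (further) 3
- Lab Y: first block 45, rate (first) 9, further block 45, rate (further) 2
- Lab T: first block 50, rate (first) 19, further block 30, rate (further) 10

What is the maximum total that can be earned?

Order all 6 blocks by rate: Lab T/T1 19 > Lab A/T1 14 > Lab T/T2 10 > Lab Y/T1 9 > Lab A/T2 3 > Lab Y/T2 2.
Lab T/T1 (19): +50 ; 50 left.
Lab A/T1 (14): +10 ; 40 left.
Lab T/T2 (10): +30 ; 10 left.
10 remain; put them into Lab Y T1 at 9.
Total = 19×50 + 14×10 + 10×30 + 9×10 = 1480.

1480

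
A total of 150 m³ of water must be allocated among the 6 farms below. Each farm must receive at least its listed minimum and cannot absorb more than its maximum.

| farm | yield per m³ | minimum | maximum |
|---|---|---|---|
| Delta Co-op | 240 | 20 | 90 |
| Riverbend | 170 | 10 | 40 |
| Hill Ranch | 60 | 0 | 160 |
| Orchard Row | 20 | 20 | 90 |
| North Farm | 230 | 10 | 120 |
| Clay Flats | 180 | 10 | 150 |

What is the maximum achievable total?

30100

Meeting every minimum uses 20+10+0+20+10+10 = 70 m³, leaving 80.
Highest yield per m³ first: Delta Co-op 240 > North Farm 230 > Clay Flats 180 > Riverbend 170 > Hill Ranch 60 > Orchard Row 20.
Delta Co-op: +70 to 90 (cap) — 10 left.
Only 10 left; North Farm takes them to reach 20.
Total = 240×90 + 170×10 + 20×20 + 230×20 + 180×10 = 30100.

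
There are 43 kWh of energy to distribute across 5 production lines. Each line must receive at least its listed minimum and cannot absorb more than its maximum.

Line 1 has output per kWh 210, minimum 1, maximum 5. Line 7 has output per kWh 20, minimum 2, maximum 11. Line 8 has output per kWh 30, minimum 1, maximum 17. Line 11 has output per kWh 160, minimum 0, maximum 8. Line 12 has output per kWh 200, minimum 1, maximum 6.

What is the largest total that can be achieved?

Meeting every minimum uses 1+2+1+0+1 = 5 kWh, leaving 38.
Order the production lines by output per kWh: Line 1 210 > Line 12 200 > Line 11 160 > Line 8 30 > Line 7 20.
Line 1: +4 to 5 (cap) → 34 left.
Line 12: +5 to 6 (cap) → 29 left.
Line 11 takes 8 more to reach its cap of 8 → 21 left.
Line 8: +16 to 17 (cap) → 5 left.
Line 7: +5 (room for 9) → 7. Pool exhausted.
Total = 210×5 + 20×7 + 30×17 + 160×8 + 200×6 = 4180.

4180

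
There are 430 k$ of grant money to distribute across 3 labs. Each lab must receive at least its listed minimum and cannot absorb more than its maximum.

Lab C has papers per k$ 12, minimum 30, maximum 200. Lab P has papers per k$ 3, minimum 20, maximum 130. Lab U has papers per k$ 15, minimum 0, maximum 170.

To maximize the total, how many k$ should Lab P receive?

60

Meeting every minimum uses 30+20+0 = 50 k$, leaving 380.
Highest papers per k$ first: Lab U 15 > Lab C 12 > Lab P 3.
Give Lab U 170 more to hit its cap of 170 — 210 left.
Lab C takes 170 more to reach its cap of 200 — 40 left.
Lab P has room for 110 more but only 40 remain, so it gets 60.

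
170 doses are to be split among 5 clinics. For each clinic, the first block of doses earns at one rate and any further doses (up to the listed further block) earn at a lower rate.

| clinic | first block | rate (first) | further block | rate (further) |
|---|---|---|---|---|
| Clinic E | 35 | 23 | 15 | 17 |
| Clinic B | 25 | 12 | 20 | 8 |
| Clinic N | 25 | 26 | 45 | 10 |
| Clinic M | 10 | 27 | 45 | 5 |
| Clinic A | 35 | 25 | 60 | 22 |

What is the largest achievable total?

Treat each block as its own option and order by rate: Clinic M/T1 27 > Clinic N/T1 26 > Clinic A/T1 25 > Clinic E/T1 23 > Clinic A/T2 22 > Clinic E/T2 17 > Clinic B/T1 12 > Clinic N/T2 10 > Clinic B/T2 8 > Clinic M/T2 5.
Clinic M/T1 (27): +10 ; 160 left.
Clinic N/T1 (26): +25 ; 135 left.
Clinic A/T1 (25): +35 ; 100 left.
Clinic E/T1 (23): +35 ; 65 left.
Clinic A T2 at 22: fill all 60 ; 5 left.
Clinic E T2 at 17: only 5 left, fill 5.
Total = 27×10 + 26×25 + 25×35 + 23×35 + 22×60 + 17×5 = 4005.

4005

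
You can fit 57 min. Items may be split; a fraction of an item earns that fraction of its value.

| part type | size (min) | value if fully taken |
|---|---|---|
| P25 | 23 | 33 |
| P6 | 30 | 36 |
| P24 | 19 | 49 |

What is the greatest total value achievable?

100

Sort by value density: P24 49/19≈2.58, P25 33/23≈1.43, P6 36/30≈1.2.
P24: take in full, 19 min for value 49 → 38 left.
Take all of P25 (23 min, value 33) → 15 min left.
Only 15 min remain; take 15/30 of P6 for value 36×15/30 = 18.
Total value = 100.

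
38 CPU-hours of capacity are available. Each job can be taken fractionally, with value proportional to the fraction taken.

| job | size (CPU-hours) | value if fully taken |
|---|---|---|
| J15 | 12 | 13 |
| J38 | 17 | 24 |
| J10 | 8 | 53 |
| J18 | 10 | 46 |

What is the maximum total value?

126.25

Rank by value-to-size ratio: J10 53/8≈6.62, J18 46/10≈4.6, J38 24/17≈1.41, J15 13/12≈1.08.
J10: take in full, 8 CPU-hours for value 53 ; 30 left.
All 10 CPU-hours of J18 fit (value 46) ; 20 remain.
J38: take in full, 17 CPU-hours for value 24 ; 3 left.
Only 3 CPU-hours remain; take 3/12 of J15 for value 13×3/12 = 3.25.
Total value = 126.25.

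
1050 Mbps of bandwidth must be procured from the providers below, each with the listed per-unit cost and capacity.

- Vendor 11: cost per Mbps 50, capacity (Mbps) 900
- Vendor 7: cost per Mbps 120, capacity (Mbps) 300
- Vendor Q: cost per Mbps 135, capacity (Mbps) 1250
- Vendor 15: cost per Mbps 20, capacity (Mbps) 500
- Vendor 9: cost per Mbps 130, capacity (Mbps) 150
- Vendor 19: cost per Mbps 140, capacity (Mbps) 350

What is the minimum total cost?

37500

Cheapest first:
Vendor 15 at 20: take all 500 Mbps → 550 still needed.
Vendor 11 at 50: take 550 of its 900 → requirement met.
Vendor 7, Vendor 9, Vendor Q, Vendor 19: unused.
Cost = 500×20 + 550×50 = 37500.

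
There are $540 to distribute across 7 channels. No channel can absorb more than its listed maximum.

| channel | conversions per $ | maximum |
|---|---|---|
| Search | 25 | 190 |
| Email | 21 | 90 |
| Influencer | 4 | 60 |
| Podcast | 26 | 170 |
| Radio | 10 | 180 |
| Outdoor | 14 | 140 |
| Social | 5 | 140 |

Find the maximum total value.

12320

Highest conversions per $ first: Podcast 26 > Search 25 > Email 21 > Outdoor 14 > Radio 10 > Social 5 > Influencer 4.
Podcast takes 170 to reach its cap of 170 → 370 left.
Give Search 190 to hit its cap of 190 → 180 left.
Give Email 90 to hit its cap of 90 → 90 left.
Outdoor has room for 140 but only 90 remain, so it gets 90.
Total = 25×190 + 21×90 + 26×170 + 14×90 = 12320.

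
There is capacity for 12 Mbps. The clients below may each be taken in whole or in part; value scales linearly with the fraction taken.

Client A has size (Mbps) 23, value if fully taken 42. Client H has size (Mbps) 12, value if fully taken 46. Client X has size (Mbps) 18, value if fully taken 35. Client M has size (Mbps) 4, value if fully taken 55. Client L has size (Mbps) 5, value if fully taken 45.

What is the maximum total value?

111.5

Best value per unit of size first: Client M 55/4≈13.8, Client L 45/5≈9, Client H 46/12≈3.83, Client X 35/18≈1.94, Client A 42/23≈1.83.
All 4 Mbps of Client M fit (value 55) → 8 remain.
All 5 Mbps of Client L fit (value 45) → 3 remain.
Fill the last 3 Mbps with part of Client H: 3/12 of it earns 11.5.
Total value = 111.5.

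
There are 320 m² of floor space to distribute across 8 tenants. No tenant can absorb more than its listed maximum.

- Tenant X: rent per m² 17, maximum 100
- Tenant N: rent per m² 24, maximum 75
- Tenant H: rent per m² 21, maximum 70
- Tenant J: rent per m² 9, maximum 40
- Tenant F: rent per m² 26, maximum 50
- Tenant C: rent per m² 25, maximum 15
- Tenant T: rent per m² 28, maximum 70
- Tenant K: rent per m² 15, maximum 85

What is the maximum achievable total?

7585

Rank by rent per m²: Tenant T 28 > Tenant F 26 > Tenant C 25 > Tenant N 24 > Tenant H 21 > Tenant X 17 > Tenant K 15 > Tenant J 9.
Give Tenant T 70 to hit its cap of 70 ; 250 left.
Give Tenant F 50 to hit its cap of 50 ; 200 left.
Tenant C: +15 to 15 (cap) ; 185 left.
Tenant N: +75 to 75 (cap) ; 110 left.
Give Tenant H 70 to hit its cap of 70 ; 40 left.
Only 40 left; Tenant X takes them to reach 40.
Total = 17×40 + 24×75 + 21×70 + 26×50 + 25×15 + 28×70 = 7585.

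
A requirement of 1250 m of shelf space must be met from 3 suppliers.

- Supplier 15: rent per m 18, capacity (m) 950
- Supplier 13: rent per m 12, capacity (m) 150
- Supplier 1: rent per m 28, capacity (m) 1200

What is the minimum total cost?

23100

Fill from the cheapest supplier first.
Supplier 13 (12): use full 150 — 1100 m to go.
Supplier 15 (18): use full 950 — 150 m to go.
Take 150 from Supplier 1 at 28 to finish.
Cost = 150×12 + 950×18 + 150×28 = 23100.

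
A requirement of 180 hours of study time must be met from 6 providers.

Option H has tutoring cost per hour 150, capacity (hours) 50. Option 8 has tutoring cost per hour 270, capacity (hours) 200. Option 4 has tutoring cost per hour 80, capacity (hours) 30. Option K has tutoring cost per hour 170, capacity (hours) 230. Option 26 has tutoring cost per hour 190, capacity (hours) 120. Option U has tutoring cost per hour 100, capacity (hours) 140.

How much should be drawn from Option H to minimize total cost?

10

Use providers in increasing cost order.
Take 30 from Option 4 at 80 → need 150 more.
Option U (100): use full 140 → 10 hours to go.
Take 10 from Option H at 150 to finish.
Option K, Option 26, Option 8: unused.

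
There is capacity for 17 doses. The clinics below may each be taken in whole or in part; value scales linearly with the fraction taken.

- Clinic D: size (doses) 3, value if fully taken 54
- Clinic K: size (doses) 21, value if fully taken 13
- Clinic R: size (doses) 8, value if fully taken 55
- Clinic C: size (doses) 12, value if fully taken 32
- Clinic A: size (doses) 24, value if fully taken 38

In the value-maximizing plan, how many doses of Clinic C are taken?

Rank by value-to-size ratio: Clinic D 54/3≈18, Clinic R 55/8≈6.88, Clinic C 32/12≈2.67, Clinic A 38/24≈1.58, Clinic K 13/21≈0.619.
All 3 doses of Clinic D fit (value 54) — 14 remain.
All 8 doses of Clinic R fit (value 55) — 6 remain.
6 doses left: a 6/12 share of Clinic C gives 32×6/12 = 16.

6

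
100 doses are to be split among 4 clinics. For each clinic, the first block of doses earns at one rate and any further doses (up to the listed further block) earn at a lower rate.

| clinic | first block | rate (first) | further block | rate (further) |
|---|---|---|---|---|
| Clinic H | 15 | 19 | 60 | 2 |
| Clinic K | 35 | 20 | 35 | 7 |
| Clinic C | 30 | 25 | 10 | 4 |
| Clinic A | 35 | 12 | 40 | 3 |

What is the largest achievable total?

1975

Order all 8 blocks by rate: Clinic C/tier1 25 > Clinic K/tier1 20 > Clinic H/tier1 19 > Clinic A/tier1 12 > Clinic K/tier2 7 > Clinic C/tier2 4 > Clinic A/tier2 3 > Clinic H/tier2 2.
Fill Clinic C tier1 block (30 at 25) — 70 left.
Clinic K tier1 at 20: fill all 35 — 35 left.
Fill Clinic H tier1 block (15 at 19) — 20 left.
Clinic A/tier1: +20 of 35 at 12; pool empty.
Total = 25×30 + 20×35 + 19×15 + 12×20 = 1975.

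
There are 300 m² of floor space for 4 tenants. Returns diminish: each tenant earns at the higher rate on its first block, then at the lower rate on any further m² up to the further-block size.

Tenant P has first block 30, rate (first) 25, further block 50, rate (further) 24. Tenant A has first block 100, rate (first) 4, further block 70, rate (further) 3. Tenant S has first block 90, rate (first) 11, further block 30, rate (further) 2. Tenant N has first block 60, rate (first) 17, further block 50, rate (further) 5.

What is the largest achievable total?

Order all 8 blocks by rate: Tenant P/first 25 > Tenant P/second 24 > Tenant N/first 17 > Tenant S/first 11 > Tenant N/second 5 > Tenant A/first 4 > Tenant A/second 3 > Tenant S/second 2.
Tenant P/first (25): +30 → 270 left.
Tenant P second at 24: fill all 50 → 220 left.
Tenant N/first (17): +60 → 160 left.
Fill Tenant S first block (90 at 11) → 70 left.
Tenant N/second (5): +50 → 20 left.
20 remain; put them into Tenant A first at 4.
Total = 25×30 + 24×50 + 17×60 + 11×90 + 5×50 + 4×20 = 4290.

4290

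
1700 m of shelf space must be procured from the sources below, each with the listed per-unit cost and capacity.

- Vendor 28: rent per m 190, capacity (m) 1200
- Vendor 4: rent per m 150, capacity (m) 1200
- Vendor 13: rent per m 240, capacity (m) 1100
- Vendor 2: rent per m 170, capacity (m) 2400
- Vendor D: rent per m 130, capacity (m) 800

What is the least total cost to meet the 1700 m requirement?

239000

Cheapest first:
Vendor D (130): use full 800 ; 900 m to go.
Take 900 from Vendor 4 at 150 to finish.
Vendor 2, Vendor 28, Vendor 13: unused.
Cost = 800×130 + 900×150 = 239000.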